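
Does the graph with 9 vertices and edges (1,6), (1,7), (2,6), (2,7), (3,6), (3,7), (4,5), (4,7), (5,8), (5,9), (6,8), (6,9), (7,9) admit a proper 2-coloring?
Yes. Partition: {1, 2, 3, 4, 8, 9}, {5, 6, 7}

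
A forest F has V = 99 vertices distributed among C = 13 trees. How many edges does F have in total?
86 (Each of the 13 component trees on V_i vertices has V_i - 1 edges; summing gives V - C = 99 - 13 = 86)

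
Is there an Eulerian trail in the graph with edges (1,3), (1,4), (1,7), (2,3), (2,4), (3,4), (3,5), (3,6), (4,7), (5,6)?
Yes (the graph is connected and exactly 2 vertices have odd degree: {1, 3}; any Eulerian path must start and end at those)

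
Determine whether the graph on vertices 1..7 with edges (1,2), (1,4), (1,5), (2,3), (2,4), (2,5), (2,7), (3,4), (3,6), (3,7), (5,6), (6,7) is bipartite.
No (odd cycle of length 3: 4 -> 1 -> 2 -> 4)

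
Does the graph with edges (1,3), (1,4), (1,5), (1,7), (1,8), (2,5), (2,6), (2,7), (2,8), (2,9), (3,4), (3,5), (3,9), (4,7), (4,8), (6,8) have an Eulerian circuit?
No (4 vertices have odd degree: {1, 2, 5, 7}; Eulerian circuit requires 0)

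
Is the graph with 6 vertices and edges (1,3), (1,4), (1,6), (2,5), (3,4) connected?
No, it has 2 components: {1, 3, 4, 6}, {2, 5}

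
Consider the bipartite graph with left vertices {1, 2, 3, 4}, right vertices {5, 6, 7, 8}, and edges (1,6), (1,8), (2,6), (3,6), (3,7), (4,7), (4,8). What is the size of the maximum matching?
3 (matching: (1,8), (2,6), (3,7); upper bound min(|L|,|R|) = min(4,4) = 4)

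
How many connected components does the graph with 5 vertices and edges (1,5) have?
4 (components: {1, 5}, {2}, {3}, {4})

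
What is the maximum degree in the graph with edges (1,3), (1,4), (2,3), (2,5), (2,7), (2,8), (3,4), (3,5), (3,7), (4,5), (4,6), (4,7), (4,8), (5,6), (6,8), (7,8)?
6 (attained at vertex 4)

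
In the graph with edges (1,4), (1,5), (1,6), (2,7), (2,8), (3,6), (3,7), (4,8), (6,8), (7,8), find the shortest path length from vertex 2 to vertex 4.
2 (path: 2 -> 8 -> 4, 2 edges)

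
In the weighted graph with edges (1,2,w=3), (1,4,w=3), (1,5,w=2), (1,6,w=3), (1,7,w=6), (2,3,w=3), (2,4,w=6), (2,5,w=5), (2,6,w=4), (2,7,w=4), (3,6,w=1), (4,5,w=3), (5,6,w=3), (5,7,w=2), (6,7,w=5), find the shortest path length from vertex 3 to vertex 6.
1 (path: 3 -> 6; weights 1 = 1)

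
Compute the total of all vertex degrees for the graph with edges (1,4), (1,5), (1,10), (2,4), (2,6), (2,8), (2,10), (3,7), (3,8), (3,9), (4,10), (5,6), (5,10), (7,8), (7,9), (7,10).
32 (handshake: sum of degrees = 2|E| = 2 x 16 = 32)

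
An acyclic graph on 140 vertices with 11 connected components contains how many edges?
129 (Each of the 11 component trees on V_i vertices has V_i - 1 edges; summing gives V - C = 140 - 11 = 129)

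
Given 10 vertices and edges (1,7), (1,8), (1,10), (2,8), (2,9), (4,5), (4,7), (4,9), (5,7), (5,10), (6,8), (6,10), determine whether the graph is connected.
No, it has 2 components: {1, 2, 4, 5, 6, 7, 8, 9, 10}, {3}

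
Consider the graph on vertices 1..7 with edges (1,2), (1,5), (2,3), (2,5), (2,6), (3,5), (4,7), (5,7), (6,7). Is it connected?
Yes (BFS from 1 visits [1, 2, 5, 3, 6, 7, 4] — all 7 vertices reached)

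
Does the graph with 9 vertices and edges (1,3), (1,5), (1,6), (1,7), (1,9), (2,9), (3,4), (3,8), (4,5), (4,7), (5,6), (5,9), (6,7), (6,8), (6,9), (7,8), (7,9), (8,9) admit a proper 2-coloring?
No (odd cycle of length 3: 9 -> 1 -> 7 -> 9)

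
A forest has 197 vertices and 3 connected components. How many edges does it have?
194 (Each of the 3 component trees on V_i vertices has V_i - 1 edges; summing gives V - C = 197 - 3 = 194)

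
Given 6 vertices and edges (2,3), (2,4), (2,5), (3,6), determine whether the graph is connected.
No, it has 2 components: {1}, {2, 3, 4, 5, 6}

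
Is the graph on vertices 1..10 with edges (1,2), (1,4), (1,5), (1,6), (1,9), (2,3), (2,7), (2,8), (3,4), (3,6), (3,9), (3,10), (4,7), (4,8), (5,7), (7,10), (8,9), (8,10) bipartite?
Yes. Partition: {1, 3, 7, 8}, {2, 4, 5, 6, 9, 10}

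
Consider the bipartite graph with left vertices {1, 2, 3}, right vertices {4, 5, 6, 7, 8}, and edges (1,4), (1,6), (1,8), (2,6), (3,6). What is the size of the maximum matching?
2 (matching: (1,8), (2,6); upper bound min(|L|,|R|) = min(3,5) = 3)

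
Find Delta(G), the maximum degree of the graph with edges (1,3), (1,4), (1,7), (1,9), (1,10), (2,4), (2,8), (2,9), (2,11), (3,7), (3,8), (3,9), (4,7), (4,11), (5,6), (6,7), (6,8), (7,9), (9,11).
5 (attained at vertices 1, 7, 9)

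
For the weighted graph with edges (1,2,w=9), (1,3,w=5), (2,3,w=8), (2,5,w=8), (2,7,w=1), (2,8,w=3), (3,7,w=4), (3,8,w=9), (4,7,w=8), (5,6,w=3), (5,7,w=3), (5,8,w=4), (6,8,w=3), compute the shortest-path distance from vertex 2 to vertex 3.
5 (path: 2 -> 7 -> 3; weights 1 + 4 = 5)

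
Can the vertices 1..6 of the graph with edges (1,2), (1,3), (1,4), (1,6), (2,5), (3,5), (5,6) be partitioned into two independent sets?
Yes. Partition: {1, 5}, {2, 3, 4, 6}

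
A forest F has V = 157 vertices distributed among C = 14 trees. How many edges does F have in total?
143 (Each of the 14 component trees on V_i vertices has V_i - 1 edges; summing gives V - C = 157 - 14 = 143)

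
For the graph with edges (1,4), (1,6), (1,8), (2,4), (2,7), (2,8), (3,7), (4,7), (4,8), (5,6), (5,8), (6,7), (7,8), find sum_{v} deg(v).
26 (handshake: sum of degrees = 2|E| = 2 x 13 = 26)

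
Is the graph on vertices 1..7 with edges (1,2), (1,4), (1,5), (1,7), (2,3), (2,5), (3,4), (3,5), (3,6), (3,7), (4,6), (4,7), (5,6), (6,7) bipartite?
No (odd cycle of length 3: 7 -> 1 -> 4 -> 7)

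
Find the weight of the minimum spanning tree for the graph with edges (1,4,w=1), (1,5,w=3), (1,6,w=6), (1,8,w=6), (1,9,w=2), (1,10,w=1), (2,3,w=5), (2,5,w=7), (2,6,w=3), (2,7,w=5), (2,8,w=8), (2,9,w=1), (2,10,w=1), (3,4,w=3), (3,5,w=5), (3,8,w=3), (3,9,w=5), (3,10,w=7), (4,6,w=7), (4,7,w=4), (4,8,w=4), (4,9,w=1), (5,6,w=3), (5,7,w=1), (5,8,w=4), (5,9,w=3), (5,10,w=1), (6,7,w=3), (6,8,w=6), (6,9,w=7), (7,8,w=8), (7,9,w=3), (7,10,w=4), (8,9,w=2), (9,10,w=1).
14 (MST edges: (1,4,w=1), (1,10,w=1), (2,6,w=3), (2,9,w=1), (2,10,w=1), (3,8,w=3), (5,7,w=1), (5,10,w=1), (8,9,w=2); sum of weights 1 + 1 + 3 + 1 + 1 + 3 + 1 + 1 + 2 = 14)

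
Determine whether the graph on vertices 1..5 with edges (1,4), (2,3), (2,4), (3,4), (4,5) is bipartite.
No (odd cycle of length 3: 2 -> 4 -> 3 -> 2)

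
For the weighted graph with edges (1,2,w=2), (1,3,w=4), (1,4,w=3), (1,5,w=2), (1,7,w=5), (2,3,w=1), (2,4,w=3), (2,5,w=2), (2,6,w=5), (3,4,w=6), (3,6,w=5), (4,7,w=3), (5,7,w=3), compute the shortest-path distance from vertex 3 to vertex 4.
4 (path: 3 -> 2 -> 4; weights 1 + 3 = 4)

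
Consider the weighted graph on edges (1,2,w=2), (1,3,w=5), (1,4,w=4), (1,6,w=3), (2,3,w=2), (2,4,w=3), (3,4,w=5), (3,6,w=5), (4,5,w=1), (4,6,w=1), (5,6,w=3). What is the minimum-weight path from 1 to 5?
5 (path: 1 -> 4 -> 5; weights 4 + 1 = 5)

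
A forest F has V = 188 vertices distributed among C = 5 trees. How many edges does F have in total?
183 (Each of the 5 component trees on V_i vertices has V_i - 1 edges; summing gives V - C = 188 - 5 = 183)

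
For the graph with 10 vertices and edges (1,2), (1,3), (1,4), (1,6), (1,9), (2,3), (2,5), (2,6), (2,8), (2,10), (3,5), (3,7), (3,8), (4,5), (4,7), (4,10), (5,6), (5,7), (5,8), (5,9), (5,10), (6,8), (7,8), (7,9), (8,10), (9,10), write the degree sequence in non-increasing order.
[8, 6, 6, 5, 5, 5, 5, 4, 4, 4] (degrees: deg(1)=5, deg(2)=6, deg(3)=5, deg(4)=4, deg(5)=8, deg(6)=4, deg(7)=5, deg(8)=6, deg(9)=4, deg(10)=5)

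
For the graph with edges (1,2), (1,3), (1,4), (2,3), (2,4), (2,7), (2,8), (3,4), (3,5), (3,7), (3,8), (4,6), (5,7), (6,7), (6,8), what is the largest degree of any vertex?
6 (attained at vertex 3)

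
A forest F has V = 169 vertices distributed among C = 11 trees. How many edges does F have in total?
158 (Each of the 11 component trees on V_i vertices has V_i - 1 edges; summing gives V - C = 169 - 11 = 158)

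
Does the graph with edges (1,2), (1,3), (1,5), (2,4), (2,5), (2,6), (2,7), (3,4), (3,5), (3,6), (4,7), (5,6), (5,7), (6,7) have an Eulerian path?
No (4 vertices have odd degree: {1, 2, 4, 5}; Eulerian path requires 0 or 2)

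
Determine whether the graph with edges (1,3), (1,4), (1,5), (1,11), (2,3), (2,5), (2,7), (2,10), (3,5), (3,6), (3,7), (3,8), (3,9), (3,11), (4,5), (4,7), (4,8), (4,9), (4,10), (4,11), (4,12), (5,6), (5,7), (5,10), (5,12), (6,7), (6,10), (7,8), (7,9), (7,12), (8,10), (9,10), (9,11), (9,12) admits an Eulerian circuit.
Yes (the graph is connected and all 12 vertices have even degree)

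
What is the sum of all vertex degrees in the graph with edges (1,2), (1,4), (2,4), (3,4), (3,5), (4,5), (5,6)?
14 (handshake: sum of degrees = 2|E| = 2 x 7 = 14)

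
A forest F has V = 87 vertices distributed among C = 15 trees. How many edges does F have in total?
72 (Each of the 15 component trees on V_i vertices has V_i - 1 edges; summing gives V - C = 87 - 15 = 72)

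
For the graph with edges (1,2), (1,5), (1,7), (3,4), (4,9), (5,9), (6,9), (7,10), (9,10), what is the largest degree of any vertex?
4 (attained at vertex 9)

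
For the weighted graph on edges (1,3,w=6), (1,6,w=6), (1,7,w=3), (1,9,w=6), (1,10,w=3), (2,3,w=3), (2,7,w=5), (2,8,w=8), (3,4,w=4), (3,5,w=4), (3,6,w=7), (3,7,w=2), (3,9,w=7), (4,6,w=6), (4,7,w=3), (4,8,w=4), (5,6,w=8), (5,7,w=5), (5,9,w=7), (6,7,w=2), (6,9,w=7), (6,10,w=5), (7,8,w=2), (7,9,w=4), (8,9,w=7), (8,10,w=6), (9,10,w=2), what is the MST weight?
24 (MST edges: (1,7,w=3), (1,10,w=3), (2,3,w=3), (3,5,w=4), (3,7,w=2), (4,7,w=3), (6,7,w=2), (7,8,w=2), (9,10,w=2); sum of weights 3 + 3 + 3 + 4 + 2 + 3 + 2 + 2 + 2 = 24)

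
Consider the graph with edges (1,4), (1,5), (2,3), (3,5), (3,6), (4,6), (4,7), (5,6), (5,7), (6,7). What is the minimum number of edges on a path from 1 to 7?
2 (path: 1 -> 5 -> 7, 2 edges)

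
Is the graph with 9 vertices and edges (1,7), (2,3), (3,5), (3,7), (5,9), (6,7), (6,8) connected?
No, it has 2 components: {1, 2, 3, 5, 6, 7, 8, 9}, {4}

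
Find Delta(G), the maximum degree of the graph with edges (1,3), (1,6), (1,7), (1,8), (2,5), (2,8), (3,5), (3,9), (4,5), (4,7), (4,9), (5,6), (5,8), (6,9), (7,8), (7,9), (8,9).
5 (attained at vertices 5, 8, 9)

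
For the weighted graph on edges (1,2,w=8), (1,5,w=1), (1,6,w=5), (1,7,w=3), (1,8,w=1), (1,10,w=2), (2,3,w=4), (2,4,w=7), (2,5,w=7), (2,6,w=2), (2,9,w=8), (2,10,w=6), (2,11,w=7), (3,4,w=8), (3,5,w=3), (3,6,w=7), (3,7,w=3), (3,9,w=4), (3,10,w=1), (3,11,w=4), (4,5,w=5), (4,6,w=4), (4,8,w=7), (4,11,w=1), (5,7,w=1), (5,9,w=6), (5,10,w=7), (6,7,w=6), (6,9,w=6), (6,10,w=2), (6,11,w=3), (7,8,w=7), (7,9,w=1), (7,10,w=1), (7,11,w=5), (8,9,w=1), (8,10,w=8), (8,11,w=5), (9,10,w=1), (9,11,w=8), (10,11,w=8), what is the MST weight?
14 (MST edges: (1,5,w=1), (1,8,w=1), (2,6,w=2), (3,10,w=1), (4,11,w=1), (5,7,w=1), (6,10,w=2), (6,11,w=3), (7,9,w=1), (7,10,w=1); sum of weights 1 + 1 + 2 + 1 + 1 + 1 + 2 + 3 + 1 + 1 = 14)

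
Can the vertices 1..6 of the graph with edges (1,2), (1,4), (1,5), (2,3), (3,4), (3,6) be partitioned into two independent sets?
Yes. Partition: {1, 3}, {2, 4, 5, 6}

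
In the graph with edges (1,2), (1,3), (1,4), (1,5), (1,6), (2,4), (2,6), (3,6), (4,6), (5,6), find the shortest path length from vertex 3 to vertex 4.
2 (path: 3 -> 1 -> 4, 2 edges)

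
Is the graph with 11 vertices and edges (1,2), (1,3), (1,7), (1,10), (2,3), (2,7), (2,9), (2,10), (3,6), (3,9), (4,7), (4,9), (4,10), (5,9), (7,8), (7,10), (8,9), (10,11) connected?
Yes (BFS from 1 visits [1, 2, 3, 7, 10, 9, 6, 4, 8, 11, 5] — all 11 vertices reached)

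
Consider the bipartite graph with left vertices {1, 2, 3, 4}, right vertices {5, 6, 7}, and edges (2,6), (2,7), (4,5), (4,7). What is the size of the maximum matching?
2 (matching: (2,6), (4,7); upper bound min(|L|,|R|) = min(4,3) = 3)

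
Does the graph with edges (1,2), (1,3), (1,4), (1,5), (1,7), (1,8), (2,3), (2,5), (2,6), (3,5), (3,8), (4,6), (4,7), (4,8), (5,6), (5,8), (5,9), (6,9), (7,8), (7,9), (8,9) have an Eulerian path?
Yes — and in fact it has an Eulerian circuit (the graph is connected and all 9 vertices have even degree)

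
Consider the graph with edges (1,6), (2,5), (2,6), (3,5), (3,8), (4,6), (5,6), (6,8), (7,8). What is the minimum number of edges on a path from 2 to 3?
2 (path: 2 -> 5 -> 3, 2 edges)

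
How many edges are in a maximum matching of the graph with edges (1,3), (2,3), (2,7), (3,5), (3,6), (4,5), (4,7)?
3 (matching: (2,7), (3,6), (4,5); upper bound floor(n/2) = floor(7/2) = 3)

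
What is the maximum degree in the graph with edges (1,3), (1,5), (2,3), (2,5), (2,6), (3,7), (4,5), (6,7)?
3 (attained at vertices 2, 3, 5)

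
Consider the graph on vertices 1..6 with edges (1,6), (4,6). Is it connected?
No, it has 4 components: {1, 4, 6}, {2}, {3}, {5}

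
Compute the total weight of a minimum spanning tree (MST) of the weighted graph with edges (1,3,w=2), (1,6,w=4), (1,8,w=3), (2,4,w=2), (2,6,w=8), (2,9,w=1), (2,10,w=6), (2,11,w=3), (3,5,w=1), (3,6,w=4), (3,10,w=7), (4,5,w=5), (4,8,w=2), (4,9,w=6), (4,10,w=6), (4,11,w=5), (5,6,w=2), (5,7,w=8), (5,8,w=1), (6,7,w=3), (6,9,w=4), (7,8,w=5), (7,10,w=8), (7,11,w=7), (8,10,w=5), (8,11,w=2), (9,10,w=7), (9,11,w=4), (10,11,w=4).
20 (MST edges: (1,3,w=2), (2,4,w=2), (2,9,w=1), (3,5,w=1), (4,8,w=2), (5,6,w=2), (5,8,w=1), (6,7,w=3), (8,11,w=2), (10,11,w=4); sum of weights 2 + 2 + 1 + 1 + 2 + 2 + 1 + 3 + 2 + 4 = 20)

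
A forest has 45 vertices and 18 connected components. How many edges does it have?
27 (Each of the 18 component trees on V_i vertices has V_i - 1 edges; summing gives V - C = 45 - 18 = 27)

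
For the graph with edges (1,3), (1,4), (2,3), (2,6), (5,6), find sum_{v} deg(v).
10 (handshake: sum of degrees = 2|E| = 2 x 5 = 10)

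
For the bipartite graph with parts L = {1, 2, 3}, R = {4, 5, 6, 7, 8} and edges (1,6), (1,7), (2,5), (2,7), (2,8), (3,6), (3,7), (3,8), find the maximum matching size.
3 (matching: (1,7), (2,8), (3,6); upper bound min(|L|,|R|) = min(3,5) = 3)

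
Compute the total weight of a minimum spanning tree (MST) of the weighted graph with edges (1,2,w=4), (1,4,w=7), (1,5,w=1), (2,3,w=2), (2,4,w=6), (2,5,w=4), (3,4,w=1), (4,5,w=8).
8 (MST edges: (1,2,w=4), (1,5,w=1), (2,3,w=2), (3,4,w=1); sum of weights 4 + 1 + 2 + 1 = 8)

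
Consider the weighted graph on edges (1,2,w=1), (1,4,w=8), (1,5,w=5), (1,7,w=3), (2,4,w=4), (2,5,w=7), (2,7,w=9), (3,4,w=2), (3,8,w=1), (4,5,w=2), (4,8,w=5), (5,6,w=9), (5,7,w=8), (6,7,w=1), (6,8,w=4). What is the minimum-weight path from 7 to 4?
8 (path: 7 -> 6 -> 8 -> 3 -> 4; weights 1 + 4 + 1 + 2 = 8)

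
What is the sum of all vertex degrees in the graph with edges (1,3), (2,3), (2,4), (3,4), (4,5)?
10 (handshake: sum of degrees = 2|E| = 2 x 5 = 10)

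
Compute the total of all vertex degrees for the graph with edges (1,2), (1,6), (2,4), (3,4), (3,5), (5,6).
12 (handshake: sum of degrees = 2|E| = 2 x 6 = 12)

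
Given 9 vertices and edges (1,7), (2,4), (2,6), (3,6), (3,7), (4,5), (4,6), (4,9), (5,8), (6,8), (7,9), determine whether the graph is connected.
Yes (BFS from 1 visits [1, 7, 3, 9, 6, 4, 2, 8, 5] — all 9 vertices reached)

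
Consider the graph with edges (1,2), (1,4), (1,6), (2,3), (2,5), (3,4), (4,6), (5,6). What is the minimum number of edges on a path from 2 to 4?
2 (path: 2 -> 3 -> 4, 2 edges)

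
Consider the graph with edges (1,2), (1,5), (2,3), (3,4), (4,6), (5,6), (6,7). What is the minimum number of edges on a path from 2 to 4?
2 (path: 2 -> 3 -> 4, 2 edges)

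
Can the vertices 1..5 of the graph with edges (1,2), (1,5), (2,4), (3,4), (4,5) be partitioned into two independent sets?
Yes. Partition: {1, 4}, {2, 3, 5}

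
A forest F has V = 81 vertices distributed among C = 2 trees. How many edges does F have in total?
79 (Each of the 2 component trees on V_i vertices has V_i - 1 edges; summing gives V - C = 81 - 2 = 79)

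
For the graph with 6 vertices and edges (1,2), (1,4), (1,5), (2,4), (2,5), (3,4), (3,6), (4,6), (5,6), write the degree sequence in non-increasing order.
[4, 3, 3, 3, 3, 2] (degrees: deg(1)=3, deg(2)=3, deg(3)=2, deg(4)=4, deg(5)=3, deg(6)=3)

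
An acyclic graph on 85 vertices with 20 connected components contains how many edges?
65 (Each of the 20 component trees on V_i vertices has V_i - 1 edges; summing gives V - C = 85 - 20 = 65)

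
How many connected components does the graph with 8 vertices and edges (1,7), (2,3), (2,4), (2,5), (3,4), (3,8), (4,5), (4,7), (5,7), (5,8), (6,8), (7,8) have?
1 (components: {1, 2, 3, 4, 5, 6, 7, 8})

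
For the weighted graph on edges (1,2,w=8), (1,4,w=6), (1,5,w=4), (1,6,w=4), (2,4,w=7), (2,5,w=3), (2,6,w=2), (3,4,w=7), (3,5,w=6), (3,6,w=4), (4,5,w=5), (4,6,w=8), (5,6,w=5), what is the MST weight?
18 (MST edges: (1,6,w=4), (2,5,w=3), (2,6,w=2), (3,6,w=4), (4,5,w=5); sum of weights 4 + 3 + 2 + 4 + 5 = 18)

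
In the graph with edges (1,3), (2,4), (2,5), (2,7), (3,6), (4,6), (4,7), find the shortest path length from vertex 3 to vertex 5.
4 (path: 3 -> 6 -> 4 -> 2 -> 5, 4 edges)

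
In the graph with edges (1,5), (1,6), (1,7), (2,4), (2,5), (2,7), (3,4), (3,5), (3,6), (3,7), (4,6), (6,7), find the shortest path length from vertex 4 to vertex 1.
2 (path: 4 -> 6 -> 1, 2 edges)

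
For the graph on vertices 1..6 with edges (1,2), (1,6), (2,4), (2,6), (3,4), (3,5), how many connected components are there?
1 (components: {1, 2, 3, 4, 5, 6})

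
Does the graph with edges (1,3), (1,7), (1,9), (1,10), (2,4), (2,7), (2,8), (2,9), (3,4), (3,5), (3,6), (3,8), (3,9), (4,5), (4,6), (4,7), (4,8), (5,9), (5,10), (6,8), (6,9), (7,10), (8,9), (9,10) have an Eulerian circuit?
No (2 vertices have odd degree: {8, 9}; Eulerian circuit requires 0)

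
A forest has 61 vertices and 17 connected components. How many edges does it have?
44 (Each of the 17 component trees on V_i vertices has V_i - 1 edges; summing gives V - C = 61 - 17 = 44)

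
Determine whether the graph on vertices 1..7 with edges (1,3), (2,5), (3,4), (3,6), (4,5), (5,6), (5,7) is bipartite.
Yes. Partition: {1, 2, 4, 6, 7}, {3, 5}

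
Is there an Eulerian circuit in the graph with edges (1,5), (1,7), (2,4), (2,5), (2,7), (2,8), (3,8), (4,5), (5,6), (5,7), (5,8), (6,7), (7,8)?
No (2 vertices have odd degree: {3, 7}; Eulerian circuit requires 0)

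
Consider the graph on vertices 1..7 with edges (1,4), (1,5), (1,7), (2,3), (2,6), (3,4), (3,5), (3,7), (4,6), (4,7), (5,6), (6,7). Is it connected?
Yes (BFS from 1 visits [1, 4, 5, 7, 3, 6, 2] — all 7 vertices reached)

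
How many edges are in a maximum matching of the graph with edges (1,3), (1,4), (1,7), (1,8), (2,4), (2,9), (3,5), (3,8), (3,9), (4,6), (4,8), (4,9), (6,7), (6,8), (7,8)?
4 (matching: (1,7), (3,5), (4,9), (6,8); upper bound floor(n/2) = floor(9/2) = 4)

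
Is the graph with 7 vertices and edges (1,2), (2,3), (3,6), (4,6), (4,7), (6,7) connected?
No, it has 2 components: {1, 2, 3, 4, 6, 7}, {5}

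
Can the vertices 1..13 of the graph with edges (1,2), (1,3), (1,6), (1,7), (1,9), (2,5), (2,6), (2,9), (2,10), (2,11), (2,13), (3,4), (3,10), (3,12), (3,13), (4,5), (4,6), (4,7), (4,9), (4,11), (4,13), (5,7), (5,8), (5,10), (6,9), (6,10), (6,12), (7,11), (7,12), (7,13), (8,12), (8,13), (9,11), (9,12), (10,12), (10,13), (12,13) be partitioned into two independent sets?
No (odd cycle of length 3: 6 -> 1 -> 2 -> 6)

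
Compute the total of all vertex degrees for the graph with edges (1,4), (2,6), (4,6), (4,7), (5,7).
10 (handshake: sum of degrees = 2|E| = 2 x 5 = 10)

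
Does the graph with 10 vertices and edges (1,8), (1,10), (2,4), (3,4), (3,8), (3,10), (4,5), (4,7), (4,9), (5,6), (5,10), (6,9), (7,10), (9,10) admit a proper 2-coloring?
Yes. Partition: {1, 2, 3, 5, 7, 9}, {4, 6, 8, 10}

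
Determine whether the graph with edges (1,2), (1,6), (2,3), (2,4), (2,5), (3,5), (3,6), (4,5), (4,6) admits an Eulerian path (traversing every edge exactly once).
No (4 vertices have odd degree: {3, 4, 5, 6}; Eulerian path requires 0 or 2)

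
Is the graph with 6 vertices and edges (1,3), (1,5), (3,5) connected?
No, it has 4 components: {1, 3, 5}, {2}, {4}, {6}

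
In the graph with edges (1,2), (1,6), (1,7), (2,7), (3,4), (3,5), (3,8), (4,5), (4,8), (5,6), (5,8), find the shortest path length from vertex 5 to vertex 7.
3 (path: 5 -> 6 -> 1 -> 7, 3 edges)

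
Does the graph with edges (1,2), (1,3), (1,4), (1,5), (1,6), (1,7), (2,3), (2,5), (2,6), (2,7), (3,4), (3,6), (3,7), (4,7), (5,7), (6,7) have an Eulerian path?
No (4 vertices have odd degree: {2, 3, 4, 5}; Eulerian path requires 0 or 2)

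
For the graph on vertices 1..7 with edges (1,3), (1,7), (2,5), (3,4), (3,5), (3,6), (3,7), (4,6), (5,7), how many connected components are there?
1 (components: {1, 2, 3, 4, 5, 6, 7})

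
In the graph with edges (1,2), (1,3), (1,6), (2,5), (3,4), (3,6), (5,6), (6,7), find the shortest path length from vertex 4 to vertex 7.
3 (path: 4 -> 3 -> 6 -> 7, 3 edges)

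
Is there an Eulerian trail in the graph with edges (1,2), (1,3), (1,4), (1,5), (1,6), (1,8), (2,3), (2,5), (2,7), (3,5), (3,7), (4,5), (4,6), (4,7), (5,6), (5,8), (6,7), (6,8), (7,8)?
Yes (the graph is connected and exactly 2 vertices have odd degree: {6, 7}; any Eulerian path must start and end at those)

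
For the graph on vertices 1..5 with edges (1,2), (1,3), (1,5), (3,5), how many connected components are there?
2 (components: {1, 2, 3, 5}, {4})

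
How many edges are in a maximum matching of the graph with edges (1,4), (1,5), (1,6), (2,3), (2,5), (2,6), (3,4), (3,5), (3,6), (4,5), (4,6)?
3 (matching: (1,5), (2,3), (4,6); upper bound floor(n/2) = floor(6/2) = 3)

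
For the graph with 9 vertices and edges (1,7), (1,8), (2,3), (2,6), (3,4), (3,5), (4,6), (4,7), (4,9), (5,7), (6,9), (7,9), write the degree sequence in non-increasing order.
[4, 4, 3, 3, 3, 2, 2, 2, 1] (degrees: deg(1)=2, deg(2)=2, deg(3)=3, deg(4)=4, deg(5)=2, deg(6)=3, deg(7)=4, deg(8)=1, deg(9)=3)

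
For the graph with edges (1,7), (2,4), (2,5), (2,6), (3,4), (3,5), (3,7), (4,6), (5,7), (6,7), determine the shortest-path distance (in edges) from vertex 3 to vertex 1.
2 (path: 3 -> 7 -> 1, 2 edges)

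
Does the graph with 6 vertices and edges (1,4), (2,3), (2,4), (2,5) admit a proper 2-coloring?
Yes. Partition: {1, 2, 6}, {3, 4, 5}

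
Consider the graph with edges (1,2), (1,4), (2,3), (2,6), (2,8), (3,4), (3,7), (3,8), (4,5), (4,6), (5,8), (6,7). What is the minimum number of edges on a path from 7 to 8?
2 (path: 7 -> 3 -> 8, 2 edges)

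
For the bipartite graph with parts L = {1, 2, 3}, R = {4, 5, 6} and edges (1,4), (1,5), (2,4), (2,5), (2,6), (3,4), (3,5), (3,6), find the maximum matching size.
3 (matching: (1,5), (2,6), (3,4); upper bound min(|L|,|R|) = min(3,3) = 3)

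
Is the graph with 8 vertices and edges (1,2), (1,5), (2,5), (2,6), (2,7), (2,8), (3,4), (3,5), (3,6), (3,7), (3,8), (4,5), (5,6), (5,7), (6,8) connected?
Yes (BFS from 1 visits [1, 2, 5, 6, 7, 8, 3, 4] — all 8 vertices reached)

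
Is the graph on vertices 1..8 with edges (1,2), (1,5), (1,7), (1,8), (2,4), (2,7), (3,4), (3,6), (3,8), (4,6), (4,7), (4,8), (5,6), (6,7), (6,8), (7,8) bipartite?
No (odd cycle of length 3: 7 -> 1 -> 2 -> 7)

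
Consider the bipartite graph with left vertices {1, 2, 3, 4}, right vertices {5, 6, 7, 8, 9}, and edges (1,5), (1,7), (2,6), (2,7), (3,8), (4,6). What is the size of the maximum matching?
4 (matching: (1,5), (2,7), (3,8), (4,6); upper bound min(|L|,|R|) = min(4,5) = 4)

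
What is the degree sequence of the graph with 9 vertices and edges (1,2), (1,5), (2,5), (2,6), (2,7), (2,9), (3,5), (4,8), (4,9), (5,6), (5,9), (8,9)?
[5, 5, 4, 2, 2, 2, 2, 1, 1] (degrees: deg(1)=2, deg(2)=5, deg(3)=1, deg(4)=2, deg(5)=5, deg(6)=2, deg(7)=1, deg(8)=2, deg(9)=4)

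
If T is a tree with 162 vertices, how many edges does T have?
161 (A tree on V vertices has V - 1 edges, so 162 - 1 = 161)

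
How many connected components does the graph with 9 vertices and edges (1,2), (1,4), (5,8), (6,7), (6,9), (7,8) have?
3 (components: {1, 2, 4}, {3}, {5, 6, 7, 8, 9})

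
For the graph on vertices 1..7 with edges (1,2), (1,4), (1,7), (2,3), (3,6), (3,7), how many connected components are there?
2 (components: {1, 2, 3, 4, 6, 7}, {5})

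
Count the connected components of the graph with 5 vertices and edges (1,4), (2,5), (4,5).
2 (components: {1, 2, 4, 5}, {3})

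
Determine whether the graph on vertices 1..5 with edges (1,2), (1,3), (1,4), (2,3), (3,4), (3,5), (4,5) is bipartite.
No (odd cycle of length 3: 3 -> 1 -> 4 -> 3)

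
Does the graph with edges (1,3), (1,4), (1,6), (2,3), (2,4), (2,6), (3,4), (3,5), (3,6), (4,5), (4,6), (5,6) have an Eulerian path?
No (6 vertices have odd degree: {1, 2, 3, 4, 5, 6}; Eulerian path requires 0 or 2)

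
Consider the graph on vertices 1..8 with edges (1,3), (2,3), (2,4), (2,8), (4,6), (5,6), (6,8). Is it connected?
No, it has 2 components: {1, 2, 3, 4, 5, 6, 8}, {7}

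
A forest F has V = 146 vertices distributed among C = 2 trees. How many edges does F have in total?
144 (Each of the 2 component trees on V_i vertices has V_i - 1 edges; summing gives V - C = 146 - 2 = 144)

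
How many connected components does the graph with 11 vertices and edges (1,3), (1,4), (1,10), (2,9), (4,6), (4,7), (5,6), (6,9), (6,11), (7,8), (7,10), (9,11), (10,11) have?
1 (components: {1, 2, 3, 4, 5, 6, 7, 8, 9, 10, 11})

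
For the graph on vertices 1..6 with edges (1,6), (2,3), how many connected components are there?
4 (components: {1, 6}, {2, 3}, {4}, {5})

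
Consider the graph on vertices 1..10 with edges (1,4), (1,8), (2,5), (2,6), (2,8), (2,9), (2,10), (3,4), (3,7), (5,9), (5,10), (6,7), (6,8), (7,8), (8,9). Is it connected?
Yes (BFS from 1 visits [1, 4, 8, 3, 2, 6, 7, 9, 5, 10] — all 10 vertices reached)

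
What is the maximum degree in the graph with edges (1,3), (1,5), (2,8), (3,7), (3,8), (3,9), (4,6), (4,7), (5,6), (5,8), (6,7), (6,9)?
4 (attained at vertices 3, 6)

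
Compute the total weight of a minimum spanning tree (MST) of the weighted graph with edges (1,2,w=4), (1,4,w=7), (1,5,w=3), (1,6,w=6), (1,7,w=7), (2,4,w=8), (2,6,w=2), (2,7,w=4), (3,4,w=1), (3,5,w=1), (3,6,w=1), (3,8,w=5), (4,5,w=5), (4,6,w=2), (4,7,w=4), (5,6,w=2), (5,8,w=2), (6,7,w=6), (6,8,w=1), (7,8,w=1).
10 (MST edges: (1,5,w=3), (2,6,w=2), (3,4,w=1), (3,5,w=1), (3,6,w=1), (6,8,w=1), (7,8,w=1); sum of weights 3 + 2 + 1 + 1 + 1 + 1 + 1 = 10)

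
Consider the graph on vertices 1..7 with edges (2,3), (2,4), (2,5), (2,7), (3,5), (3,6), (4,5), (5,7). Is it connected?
No, it has 2 components: {1}, {2, 3, 4, 5, 6, 7}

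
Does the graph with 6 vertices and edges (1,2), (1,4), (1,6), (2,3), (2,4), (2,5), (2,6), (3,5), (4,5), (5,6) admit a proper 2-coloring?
No (odd cycle of length 3: 4 -> 1 -> 2 -> 4)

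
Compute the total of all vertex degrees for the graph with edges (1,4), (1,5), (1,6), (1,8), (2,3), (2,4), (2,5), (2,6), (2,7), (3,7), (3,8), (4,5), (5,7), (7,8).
28 (handshake: sum of degrees = 2|E| = 2 x 14 = 28)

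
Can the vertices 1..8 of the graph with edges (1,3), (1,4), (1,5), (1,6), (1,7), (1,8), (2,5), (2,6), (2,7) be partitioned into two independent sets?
Yes. Partition: {1, 2}, {3, 4, 5, 6, 7, 8}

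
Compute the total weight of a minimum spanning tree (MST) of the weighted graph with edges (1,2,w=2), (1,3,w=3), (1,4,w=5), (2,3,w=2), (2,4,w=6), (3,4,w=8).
9 (MST edges: (1,2,w=2), (1,4,w=5), (2,3,w=2); sum of weights 2 + 5 + 2 = 9)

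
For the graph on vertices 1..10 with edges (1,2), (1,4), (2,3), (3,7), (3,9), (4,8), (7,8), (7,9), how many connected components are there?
4 (components: {1, 2, 3, 4, 7, 8, 9}, {5}, {6}, {10})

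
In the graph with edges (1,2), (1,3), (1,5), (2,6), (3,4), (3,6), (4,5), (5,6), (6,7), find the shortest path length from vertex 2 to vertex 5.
2 (path: 2 -> 6 -> 5, 2 edges)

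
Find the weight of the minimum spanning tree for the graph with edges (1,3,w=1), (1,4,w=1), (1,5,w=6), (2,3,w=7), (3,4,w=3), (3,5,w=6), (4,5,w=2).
11 (MST edges: (1,3,w=1), (1,4,w=1), (2,3,w=7), (4,5,w=2); sum of weights 1 + 1 + 7 + 2 = 11)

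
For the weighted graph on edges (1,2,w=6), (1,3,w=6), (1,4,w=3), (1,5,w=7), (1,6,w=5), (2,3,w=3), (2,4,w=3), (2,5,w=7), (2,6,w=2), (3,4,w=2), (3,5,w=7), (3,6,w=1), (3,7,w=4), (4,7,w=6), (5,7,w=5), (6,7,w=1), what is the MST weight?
14 (MST edges: (1,4,w=3), (2,6,w=2), (3,4,w=2), (3,6,w=1), (5,7,w=5), (6,7,w=1); sum of weights 3 + 2 + 2 + 1 + 5 + 1 = 14)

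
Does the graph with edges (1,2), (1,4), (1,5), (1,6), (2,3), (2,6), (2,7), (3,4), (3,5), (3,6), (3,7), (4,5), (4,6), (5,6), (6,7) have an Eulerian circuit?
No (2 vertices have odd degree: {3, 7}; Eulerian circuit requires 0)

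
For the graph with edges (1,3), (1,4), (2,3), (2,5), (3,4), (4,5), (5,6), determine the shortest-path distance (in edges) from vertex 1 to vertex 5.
2 (path: 1 -> 4 -> 5, 2 edges)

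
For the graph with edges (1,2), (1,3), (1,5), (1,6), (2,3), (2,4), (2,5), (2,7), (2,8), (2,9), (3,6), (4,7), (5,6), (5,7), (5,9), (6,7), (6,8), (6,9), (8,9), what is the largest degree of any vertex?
7 (attained at vertex 2)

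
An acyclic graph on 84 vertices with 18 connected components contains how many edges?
66 (Each of the 18 component trees on V_i vertices has V_i - 1 edges; summing gives V - C = 84 - 18 = 66)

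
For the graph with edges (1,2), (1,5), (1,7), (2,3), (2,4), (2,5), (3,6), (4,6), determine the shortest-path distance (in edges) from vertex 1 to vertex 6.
3 (path: 1 -> 2 -> 3 -> 6, 3 edges)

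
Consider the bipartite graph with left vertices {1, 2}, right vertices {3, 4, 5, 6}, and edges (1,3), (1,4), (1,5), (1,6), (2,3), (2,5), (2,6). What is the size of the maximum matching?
2 (matching: (1,6), (2,5); upper bound min(|L|,|R|) = min(2,4) = 2)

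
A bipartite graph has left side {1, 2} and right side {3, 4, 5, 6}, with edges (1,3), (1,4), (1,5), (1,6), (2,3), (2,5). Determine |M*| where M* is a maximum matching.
2 (matching: (1,6), (2,5); upper bound min(|L|,|R|) = min(2,4) = 2)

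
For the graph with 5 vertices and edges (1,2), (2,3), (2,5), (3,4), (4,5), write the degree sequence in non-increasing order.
[3, 2, 2, 2, 1] (degrees: deg(1)=1, deg(2)=3, deg(3)=2, deg(4)=2, deg(5)=2)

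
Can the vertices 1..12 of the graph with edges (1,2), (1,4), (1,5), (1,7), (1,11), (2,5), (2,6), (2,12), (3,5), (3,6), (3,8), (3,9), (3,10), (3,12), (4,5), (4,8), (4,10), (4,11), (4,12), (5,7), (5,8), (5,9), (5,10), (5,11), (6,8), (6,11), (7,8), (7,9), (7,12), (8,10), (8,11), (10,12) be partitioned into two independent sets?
No (odd cycle of length 3: 7 -> 1 -> 5 -> 7)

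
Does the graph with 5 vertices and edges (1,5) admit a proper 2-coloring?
Yes. Partition: {1, 2, 3, 4}, {5}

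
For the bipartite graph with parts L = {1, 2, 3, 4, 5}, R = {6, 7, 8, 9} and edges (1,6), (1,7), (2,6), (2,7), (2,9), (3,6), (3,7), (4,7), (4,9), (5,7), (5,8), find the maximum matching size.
4 (matching: (1,7), (2,9), (3,6), (5,8); upper bound min(|L|,|R|) = min(5,4) = 4)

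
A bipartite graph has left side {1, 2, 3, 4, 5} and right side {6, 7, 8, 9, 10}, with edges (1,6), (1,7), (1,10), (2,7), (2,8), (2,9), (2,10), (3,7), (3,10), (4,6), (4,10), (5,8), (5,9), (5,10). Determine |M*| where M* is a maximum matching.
5 (matching: (1,10), (2,9), (3,7), (4,6), (5,8); upper bound min(|L|,|R|) = min(5,5) = 5)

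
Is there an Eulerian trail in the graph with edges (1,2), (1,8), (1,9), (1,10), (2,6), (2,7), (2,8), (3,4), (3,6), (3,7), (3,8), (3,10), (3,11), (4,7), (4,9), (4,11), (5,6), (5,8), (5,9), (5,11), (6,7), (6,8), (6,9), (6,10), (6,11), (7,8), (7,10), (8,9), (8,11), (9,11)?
Yes — and in fact it has an Eulerian circuit (the graph is connected and all 11 vertices have even degree)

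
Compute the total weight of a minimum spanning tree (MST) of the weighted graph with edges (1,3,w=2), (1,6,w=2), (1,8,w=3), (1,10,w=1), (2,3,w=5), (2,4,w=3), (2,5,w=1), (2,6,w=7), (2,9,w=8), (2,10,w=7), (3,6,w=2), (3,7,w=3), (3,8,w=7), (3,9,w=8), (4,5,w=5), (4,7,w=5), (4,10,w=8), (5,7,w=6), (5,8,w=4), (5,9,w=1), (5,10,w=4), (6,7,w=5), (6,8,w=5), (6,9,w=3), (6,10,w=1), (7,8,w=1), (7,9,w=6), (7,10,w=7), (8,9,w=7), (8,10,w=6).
16 (MST edges: (1,3,w=2), (1,8,w=3), (1,10,w=1), (2,4,w=3), (2,5,w=1), (5,9,w=1), (6,9,w=3), (6,10,w=1), (7,8,w=1); sum of weights 2 + 3 + 1 + 3 + 1 + 1 + 3 + 1 + 1 = 16)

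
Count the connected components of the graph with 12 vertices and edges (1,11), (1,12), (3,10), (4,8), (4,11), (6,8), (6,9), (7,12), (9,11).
4 (components: {1, 4, 6, 7, 8, 9, 11, 12}, {2}, {3, 10}, {5})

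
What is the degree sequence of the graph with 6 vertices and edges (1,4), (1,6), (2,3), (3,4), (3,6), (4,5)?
[3, 3, 2, 2, 1, 1] (degrees: deg(1)=2, deg(2)=1, deg(3)=3, deg(4)=3, deg(5)=1, deg(6)=2)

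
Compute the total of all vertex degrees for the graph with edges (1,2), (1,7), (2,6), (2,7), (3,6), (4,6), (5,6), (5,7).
16 (handshake: sum of degrees = 2|E| = 2 x 8 = 16)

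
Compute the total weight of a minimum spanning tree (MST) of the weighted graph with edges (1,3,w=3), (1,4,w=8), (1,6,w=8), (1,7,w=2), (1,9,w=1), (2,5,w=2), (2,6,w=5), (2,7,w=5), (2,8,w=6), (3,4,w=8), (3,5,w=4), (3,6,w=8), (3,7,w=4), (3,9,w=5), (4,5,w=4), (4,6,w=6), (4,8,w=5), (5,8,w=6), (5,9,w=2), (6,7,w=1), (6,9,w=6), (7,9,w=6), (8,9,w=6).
20 (MST edges: (1,3,w=3), (1,7,w=2), (1,9,w=1), (2,5,w=2), (4,5,w=4), (4,8,w=5), (5,9,w=2), (6,7,w=1); sum of weights 3 + 2 + 1 + 2 + 4 + 5 + 2 + 1 = 20)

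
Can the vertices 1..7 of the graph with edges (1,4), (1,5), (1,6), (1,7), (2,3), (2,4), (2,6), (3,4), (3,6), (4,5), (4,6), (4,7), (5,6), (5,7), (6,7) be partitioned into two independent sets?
No (odd cycle of length 3: 4 -> 1 -> 6 -> 4)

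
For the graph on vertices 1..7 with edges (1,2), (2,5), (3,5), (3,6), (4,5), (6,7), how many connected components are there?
1 (components: {1, 2, 3, 4, 5, 6, 7})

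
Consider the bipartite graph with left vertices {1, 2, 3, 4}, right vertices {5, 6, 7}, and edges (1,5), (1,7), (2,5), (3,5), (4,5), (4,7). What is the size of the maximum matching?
2 (matching: (1,7), (2,5); upper bound min(|L|,|R|) = min(4,3) = 3)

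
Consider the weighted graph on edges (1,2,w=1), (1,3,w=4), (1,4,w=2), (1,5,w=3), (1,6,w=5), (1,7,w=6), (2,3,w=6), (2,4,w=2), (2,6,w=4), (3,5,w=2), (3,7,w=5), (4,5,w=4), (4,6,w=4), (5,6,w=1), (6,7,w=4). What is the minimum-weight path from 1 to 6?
4 (path: 1 -> 5 -> 6; weights 3 + 1 = 4)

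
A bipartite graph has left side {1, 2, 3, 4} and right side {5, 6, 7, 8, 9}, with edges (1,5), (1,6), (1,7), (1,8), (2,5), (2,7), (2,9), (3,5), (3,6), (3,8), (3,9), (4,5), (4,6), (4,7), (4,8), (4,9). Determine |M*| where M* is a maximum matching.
4 (matching: (1,8), (2,9), (3,6), (4,7); upper bound min(|L|,|R|) = min(4,5) = 4)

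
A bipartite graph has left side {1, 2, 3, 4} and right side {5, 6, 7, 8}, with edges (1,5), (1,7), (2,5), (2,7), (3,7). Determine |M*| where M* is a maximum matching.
2 (matching: (1,7), (2,5); upper bound min(|L|,|R|) = min(4,4) = 4)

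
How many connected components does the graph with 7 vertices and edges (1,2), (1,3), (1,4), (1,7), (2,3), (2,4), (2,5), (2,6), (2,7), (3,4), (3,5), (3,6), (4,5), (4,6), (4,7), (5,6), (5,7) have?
1 (components: {1, 2, 3, 4, 5, 6, 7})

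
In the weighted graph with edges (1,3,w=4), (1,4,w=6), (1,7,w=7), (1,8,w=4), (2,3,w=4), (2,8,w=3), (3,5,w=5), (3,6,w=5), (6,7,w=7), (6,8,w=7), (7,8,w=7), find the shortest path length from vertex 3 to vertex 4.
10 (path: 3 -> 1 -> 4; weights 4 + 6 = 10)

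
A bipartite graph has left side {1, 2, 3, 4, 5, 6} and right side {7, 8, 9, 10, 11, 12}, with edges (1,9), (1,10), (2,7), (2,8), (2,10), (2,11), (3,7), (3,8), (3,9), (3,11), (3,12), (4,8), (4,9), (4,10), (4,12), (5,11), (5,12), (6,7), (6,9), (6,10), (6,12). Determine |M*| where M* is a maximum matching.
6 (matching: (1,10), (2,11), (3,7), (4,8), (5,12), (6,9); upper bound min(|L|,|R|) = min(6,6) = 6)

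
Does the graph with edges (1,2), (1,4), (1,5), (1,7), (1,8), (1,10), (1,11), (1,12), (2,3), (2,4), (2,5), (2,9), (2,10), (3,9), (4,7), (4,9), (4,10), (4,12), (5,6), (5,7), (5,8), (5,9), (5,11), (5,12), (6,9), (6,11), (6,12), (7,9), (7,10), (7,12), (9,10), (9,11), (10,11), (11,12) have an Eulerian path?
Yes — and in fact it has an Eulerian circuit (the graph is connected and all 12 vertices have even degree)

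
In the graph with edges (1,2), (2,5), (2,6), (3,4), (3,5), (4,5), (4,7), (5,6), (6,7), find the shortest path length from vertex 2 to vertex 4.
2 (path: 2 -> 5 -> 4, 2 edges)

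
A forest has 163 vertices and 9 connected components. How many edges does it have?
154 (Each of the 9 component trees on V_i vertices has V_i - 1 edges; summing gives V - C = 163 - 9 = 154)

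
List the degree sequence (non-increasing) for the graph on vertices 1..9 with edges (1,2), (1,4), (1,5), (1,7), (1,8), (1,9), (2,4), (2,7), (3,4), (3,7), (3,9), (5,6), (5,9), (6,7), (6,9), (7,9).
[6, 5, 5, 3, 3, 3, 3, 3, 1] (degrees: deg(1)=6, deg(2)=3, deg(3)=3, deg(4)=3, deg(5)=3, deg(6)=3, deg(7)=5, deg(8)=1, deg(9)=5)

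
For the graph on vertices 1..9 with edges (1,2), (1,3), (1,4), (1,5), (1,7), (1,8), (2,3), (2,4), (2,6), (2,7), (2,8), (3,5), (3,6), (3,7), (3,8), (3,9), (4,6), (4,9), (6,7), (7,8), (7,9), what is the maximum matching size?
4 (matching: (1,8), (2,7), (3,9), (4,6); upper bound floor(n/2) = floor(9/2) = 4)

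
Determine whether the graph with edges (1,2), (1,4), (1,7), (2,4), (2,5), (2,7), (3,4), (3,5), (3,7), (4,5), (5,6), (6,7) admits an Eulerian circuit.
No (2 vertices have odd degree: {1, 3}; Eulerian circuit requires 0)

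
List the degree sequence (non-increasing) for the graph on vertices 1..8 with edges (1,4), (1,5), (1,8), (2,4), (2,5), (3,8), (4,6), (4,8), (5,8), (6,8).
[5, 4, 3, 3, 2, 2, 1, 0] (degrees: deg(1)=3, deg(2)=2, deg(3)=1, deg(4)=4, deg(5)=3, deg(6)=2, deg(7)=0, deg(8)=5)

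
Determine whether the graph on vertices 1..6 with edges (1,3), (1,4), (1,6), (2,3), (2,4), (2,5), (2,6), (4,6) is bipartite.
No (odd cycle of length 3: 6 -> 1 -> 4 -> 6)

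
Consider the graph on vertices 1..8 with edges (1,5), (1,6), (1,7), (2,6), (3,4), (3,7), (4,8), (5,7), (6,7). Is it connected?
Yes (BFS from 1 visits [1, 5, 6, 7, 2, 3, 4, 8] — all 8 vertices reached)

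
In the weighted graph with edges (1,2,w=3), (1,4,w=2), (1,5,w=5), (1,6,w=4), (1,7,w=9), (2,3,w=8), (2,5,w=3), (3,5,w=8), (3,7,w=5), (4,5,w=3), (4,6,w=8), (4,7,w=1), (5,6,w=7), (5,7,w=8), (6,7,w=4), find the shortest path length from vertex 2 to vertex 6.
7 (path: 2 -> 1 -> 6; weights 3 + 4 = 7)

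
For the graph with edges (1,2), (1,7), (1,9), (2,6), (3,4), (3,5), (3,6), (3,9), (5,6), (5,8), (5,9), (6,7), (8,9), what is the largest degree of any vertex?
4 (attained at vertices 3, 5, 6, 9)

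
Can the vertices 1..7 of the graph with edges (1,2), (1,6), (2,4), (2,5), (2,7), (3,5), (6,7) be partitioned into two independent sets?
Yes. Partition: {1, 4, 5, 7}, {2, 3, 6}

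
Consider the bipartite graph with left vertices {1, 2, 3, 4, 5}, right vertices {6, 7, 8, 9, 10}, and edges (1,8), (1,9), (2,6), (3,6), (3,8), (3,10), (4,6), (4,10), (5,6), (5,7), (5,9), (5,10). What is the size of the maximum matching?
5 (matching: (1,9), (2,6), (3,8), (4,10), (5,7); upper bound min(|L|,|R|) = min(5,5) = 5)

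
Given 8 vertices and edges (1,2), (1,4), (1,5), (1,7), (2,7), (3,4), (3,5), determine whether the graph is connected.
No, it has 3 components: {1, 2, 3, 4, 5, 7}, {6}, {8}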